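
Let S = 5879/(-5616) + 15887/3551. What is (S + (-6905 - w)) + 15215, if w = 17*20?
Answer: 159009400583/19942416 ≈ 7973.4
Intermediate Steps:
S = 68345063/19942416 (S = 5879*(-1/5616) + 15887*(1/3551) = -5879/5616 + 15887/3551 = 68345063/19942416 ≈ 3.4271)
w = 340
(S + (-6905 - w)) + 15215 = (68345063/19942416 + (-6905 - 1*340)) + 15215 = (68345063/19942416 + (-6905 - 340)) + 15215 = (68345063/19942416 - 7245) + 15215 = -144414458857/19942416 + 15215 = 159009400583/19942416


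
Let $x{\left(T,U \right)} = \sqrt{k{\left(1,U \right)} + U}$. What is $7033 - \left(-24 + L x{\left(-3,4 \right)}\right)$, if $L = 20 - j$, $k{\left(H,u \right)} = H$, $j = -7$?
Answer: $7057 - 27 \sqrt{5} \approx 6996.6$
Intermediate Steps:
$x{\left(T,U \right)} = \sqrt{1 + U}$
$L = 27$ ($L = 20 - -7 = 20 + 7 = 27$)
$7033 - \left(-24 + L x{\left(-3,4 \right)}\right) = 7033 - \left(-24 + 27 \sqrt{1 + 4}\right) = 7033 - \left(-24 + 27 \sqrt{5}\right) = 7033 + \left(24 - 27 \sqrt{5}\right) = 7057 - 27 \sqrt{5}$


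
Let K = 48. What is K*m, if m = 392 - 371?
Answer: 1008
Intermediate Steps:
m = 21
K*m = 48*21 = 1008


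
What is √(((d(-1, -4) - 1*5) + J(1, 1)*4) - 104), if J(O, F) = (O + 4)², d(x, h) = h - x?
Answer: 2*I*√3 ≈ 3.4641*I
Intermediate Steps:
J(O, F) = (4 + O)²
√(((d(-1, -4) - 1*5) + J(1, 1)*4) - 104) = √((((-4 - 1*(-1)) - 1*5) + (4 + 1)²*4) - 104) = √((((-4 + 1) - 5) + 5²*4) - 104) = √(((-3 - 5) + 25*4) - 104) = √((-8 + 100) - 104) = √(92 - 104) = √(-12) = 2*I*√3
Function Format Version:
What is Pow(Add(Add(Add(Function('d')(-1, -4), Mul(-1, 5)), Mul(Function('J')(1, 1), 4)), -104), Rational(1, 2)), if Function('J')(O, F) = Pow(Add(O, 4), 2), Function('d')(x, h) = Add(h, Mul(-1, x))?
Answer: Mul(2, I, Pow(3, Rational(1, 2))) ≈ Mul(3.4641, I)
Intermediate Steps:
Function('J')(O, F) = Pow(Add(4, O), 2)
Pow(Add(Add(Add(Function('d')(-1, -4), Mul(-1, 5)), Mul(Function('J')(1, 1), 4)), -104), Rational(1, 2)) = Pow(Add(Add(Add(Add(-4, Mul(-1, -1)), Mul(-1, 5)), Mul(Pow(Add(4, 1), 2), 4)), -104), Rational(1, 2)) = Pow(Add(Add(Add(Add(-4, 1), -5), Mul(Pow(5, 2), 4)), -104), Rational(1, 2)) = Pow(Add(Add(Add(-3, -5), Mul(25, 4)), -104), Rational(1, 2)) = Pow(Add(Add(-8, 100), -104), Rational(1, 2)) = Pow(Add(92, -104), Rational(1, 2)) = Pow(-12, Rational(1, 2)) = Mul(2, I, Pow(3, Rational(1, 2)))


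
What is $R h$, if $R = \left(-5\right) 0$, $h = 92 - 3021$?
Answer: $0$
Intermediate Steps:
$h = -2929$ ($h = 92 - 3021 = -2929$)
$R = 0$
$R h = 0 \left(-2929\right) = 0$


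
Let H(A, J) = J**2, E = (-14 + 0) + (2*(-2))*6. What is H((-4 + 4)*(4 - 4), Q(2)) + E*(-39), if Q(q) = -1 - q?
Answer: 1491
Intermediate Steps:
E = -38 (E = -14 - 4*6 = -14 - 24 = -38)
H((-4 + 4)*(4 - 4), Q(2)) + E*(-39) = (-1 - 1*2)**2 - 38*(-39) = (-1 - 2)**2 + 1482 = (-3)**2 + 1482 = 9 + 1482 = 1491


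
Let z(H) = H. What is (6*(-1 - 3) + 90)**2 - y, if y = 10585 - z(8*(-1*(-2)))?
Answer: -6213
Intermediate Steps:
y = 10569 (y = 10585 - 8*(-1*(-2)) = 10585 - 8*2 = 10585 - 1*16 = 10585 - 16 = 10569)
(6*(-1 - 3) + 90)**2 - y = (6*(-1 - 3) + 90)**2 - 1*10569 = (6*(-4) + 90)**2 - 10569 = (-24 + 90)**2 - 10569 = 66**2 - 10569 = 4356 - 10569 = -6213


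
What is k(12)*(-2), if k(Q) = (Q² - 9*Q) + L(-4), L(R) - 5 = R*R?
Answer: -114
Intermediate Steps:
L(R) = 5 + R² (L(R) = 5 + R*R = 5 + R²)
k(Q) = 21 + Q² - 9*Q (k(Q) = (Q² - 9*Q) + (5 + (-4)²) = (Q² - 9*Q) + (5 + 16) = (Q² - 9*Q) + 21 = 21 + Q² - 9*Q)
k(12)*(-2) = (21 + 12² - 9*12)*(-2) = (21 + 144 - 108)*(-2) = 57*(-2) = -114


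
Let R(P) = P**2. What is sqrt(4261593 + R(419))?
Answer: sqrt(4437154) ≈ 2106.5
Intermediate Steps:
sqrt(4261593 + R(419)) = sqrt(4261593 + 419**2) = sqrt(4261593 + 175561) = sqrt(4437154)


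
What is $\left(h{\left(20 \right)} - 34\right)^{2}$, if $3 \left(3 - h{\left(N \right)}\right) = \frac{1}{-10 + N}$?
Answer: $\frac{866761}{900} \approx 963.07$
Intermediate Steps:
$h{\left(N \right)} = 3 - \frac{1}{3 \left(-10 + N\right)}$
$\left(h{\left(20 \right)} - 34\right)^{2} = \left(\frac{-91 + 9 \cdot 20}{3 \left(-10 + 20\right)} - 34\right)^{2} = \left(\frac{-91 + 180}{3 \cdot 10} - 34\right)^{2} = \left(\frac{1}{3} \cdot \frac{1}{10} \cdot 89 - 34\right)^{2} = \left(\frac{89}{30} - 34\right)^{2} = \left(- \frac{931}{30}\right)^{2} = \frac{866761}{900}$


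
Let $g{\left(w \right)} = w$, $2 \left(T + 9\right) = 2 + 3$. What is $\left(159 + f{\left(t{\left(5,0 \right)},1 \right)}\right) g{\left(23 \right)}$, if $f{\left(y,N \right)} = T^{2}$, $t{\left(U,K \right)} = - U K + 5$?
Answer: $\frac{18515}{4} \approx 4628.8$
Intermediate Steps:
$T = - \frac{13}{2}$ ($T = -9 + \frac{2 + 3}{2} = -9 + \frac{1}{2} \cdot 5 = -9 + \frac{5}{2} = - \frac{13}{2} \approx -6.5$)
$t{\left(U,K \right)} = 5 - K U$ ($t{\left(U,K \right)} = - K U + 5 = 5 - K U$)
$f{\left(y,N \right)} = \frac{169}{4}$ ($f{\left(y,N \right)} = \left(- \frac{13}{2}\right)^{2} = \frac{169}{4}$)
$\left(159 + f{\left(t{\left(5,0 \right)},1 \right)}\right) g{\left(23 \right)} = \left(159 + \frac{169}{4}\right) 23 = \frac{805}{4} \cdot 23 = \frac{18515}{4}$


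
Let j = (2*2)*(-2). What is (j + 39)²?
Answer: 961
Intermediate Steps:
j = -8 (j = 4*(-2) = -8)
(j + 39)² = (-8 + 39)² = 31² = 961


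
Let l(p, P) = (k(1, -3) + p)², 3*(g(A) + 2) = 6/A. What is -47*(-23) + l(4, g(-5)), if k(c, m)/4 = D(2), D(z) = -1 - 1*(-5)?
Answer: 1481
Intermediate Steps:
D(z) = 4 (D(z) = -1 + 5 = 4)
g(A) = -2 + 2/A (g(A) = -2 + (6/A)/3 = -2 + 2/A)
k(c, m) = 16 (k(c, m) = 4*4 = 16)
l(p, P) = (16 + p)²
-47*(-23) + l(4, g(-5)) = -47*(-23) + (16 + 4)² = 1081 + 20² = 1081 + 400 = 1481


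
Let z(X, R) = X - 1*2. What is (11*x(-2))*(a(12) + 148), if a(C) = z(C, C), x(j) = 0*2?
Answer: 0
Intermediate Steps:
z(X, R) = -2 + X (z(X, R) = X - 2 = -2 + X)
x(j) = 0
a(C) = -2 + C
(11*x(-2))*(a(12) + 148) = (11*0)*((-2 + 12) + 148) = 0*(10 + 148) = 0*158 = 0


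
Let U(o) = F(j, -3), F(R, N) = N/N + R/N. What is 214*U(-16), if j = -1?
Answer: 856/3 ≈ 285.33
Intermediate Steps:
F(R, N) = 1 + R/N
U(o) = 4/3 (U(o) = (-3 - 1)/(-3) = -1/3*(-4) = 4/3)
214*U(-16) = 214*(4/3) = 856/3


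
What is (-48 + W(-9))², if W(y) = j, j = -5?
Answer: 2809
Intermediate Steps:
W(y) = -5
(-48 + W(-9))² = (-48 - 5)² = (-53)² = 2809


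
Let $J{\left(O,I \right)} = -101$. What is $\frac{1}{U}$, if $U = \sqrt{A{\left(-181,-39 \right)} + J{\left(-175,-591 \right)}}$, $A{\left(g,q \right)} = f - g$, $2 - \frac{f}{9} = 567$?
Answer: $- \frac{i \sqrt{5005}}{5005} \approx - 0.014135 i$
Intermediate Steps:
$f = -5085$ ($f = 18 - 5103 = -5085$)
$A{\left(g,q \right)} = -5085 - g$
$U = i \sqrt{5005}$ ($U = \sqrt{\left(-5085 - -181\right) - 101} = \sqrt{\left(-5085 + 181\right) - 101} = \sqrt{-4904 - 101} = \sqrt{-5005} = i \sqrt{5005} \approx 70.746 i$)
$\frac{1}{U} = \frac{1}{i \sqrt{5005}} = - \frac{i \sqrt{5005}}{5005}$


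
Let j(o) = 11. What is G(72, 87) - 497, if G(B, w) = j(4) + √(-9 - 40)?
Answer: -486 + 7*I ≈ -486.0 + 7.0*I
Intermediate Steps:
G(B, w) = 11 + 7*I (G(B, w) = 11 + √(-9 - 40) = 11 + √(-49) = 11 + 7*I)
G(72, 87) - 497 = (11 + 7*I) - 497 = -486 + 7*I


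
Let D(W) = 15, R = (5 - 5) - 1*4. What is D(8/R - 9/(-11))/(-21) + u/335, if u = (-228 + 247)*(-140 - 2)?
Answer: -20561/2345 ≈ -8.7680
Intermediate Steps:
R = -4 (R = 0 - 4 = -4)
u = -2698 (u = 19*(-142) = -2698)
D(8/R - 9/(-11))/(-21) + u/335 = 15/(-21) - 2698/335 = 15*(-1/21) - 2698*1/335 = -5/7 - 2698/335 = -20561/2345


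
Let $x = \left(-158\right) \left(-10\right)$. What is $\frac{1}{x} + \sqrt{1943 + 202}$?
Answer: $\frac{1}{1580} + \sqrt{2145} \approx 46.315$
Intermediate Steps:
$x = 1580$
$\frac{1}{x} + \sqrt{1943 + 202} = \frac{1}{1580} + \sqrt{1943 + 202} = \frac{1}{1580} + \sqrt{2145}$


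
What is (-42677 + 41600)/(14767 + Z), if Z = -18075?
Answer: 1077/3308 ≈ 0.32557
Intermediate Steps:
(-42677 + 41600)/(14767 + Z) = (-42677 + 41600)/(14767 - 18075) = -1077/(-3308) = -1077*(-1/3308) = 1077/3308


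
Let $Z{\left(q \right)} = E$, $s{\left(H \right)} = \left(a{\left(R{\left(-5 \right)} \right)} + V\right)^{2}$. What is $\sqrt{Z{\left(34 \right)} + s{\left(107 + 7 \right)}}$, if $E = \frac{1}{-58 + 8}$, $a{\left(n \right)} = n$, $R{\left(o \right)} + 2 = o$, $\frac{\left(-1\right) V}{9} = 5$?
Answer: $\frac{\sqrt{270398}}{10} \approx 52.0$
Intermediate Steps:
$V = -45$ ($V = \left(-9\right) 5 = -45$)
$R{\left(o \right)} = -2 + o$
$s{\left(H \right)} = 2704$ ($s{\left(H \right)} = \left(\left(-2 - 5\right) - 45\right)^{2} = \left(-7 - 45\right)^{2} = \left(-52\right)^{2} = 2704$)
$E = - \frac{1}{50}$ ($E = \frac{1}{-50} = - \frac{1}{50} \approx -0.02$)
$Z{\left(q \right)} = - \frac{1}{50}$
$\sqrt{Z{\left(34 \right)} + s{\left(107 + 7 \right)}} = \sqrt{- \frac{1}{50} + 2704} = \sqrt{\frac{135199}{50}} = \frac{\sqrt{270398}}{10}$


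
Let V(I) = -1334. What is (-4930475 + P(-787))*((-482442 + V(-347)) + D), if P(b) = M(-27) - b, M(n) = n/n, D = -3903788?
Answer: 21629317212468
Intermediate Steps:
M(n) = 1
P(b) = 1 - b
(-4930475 + P(-787))*((-482442 + V(-347)) + D) = (-4930475 + (1 - 1*(-787)))*((-482442 - 1334) - 3903788) = (-4930475 + (1 + 787))*(-483776 - 3903788) = (-4930475 + 788)*(-4387564) = -4929687*(-4387564) = 21629317212468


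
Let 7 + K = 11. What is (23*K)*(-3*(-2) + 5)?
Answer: 1012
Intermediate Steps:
K = 4 (K = -7 + 11 = 4)
(23*K)*(-3*(-2) + 5) = (23*4)*(-3*(-2) + 5) = 92*(6 + 5) = 92*11 = 1012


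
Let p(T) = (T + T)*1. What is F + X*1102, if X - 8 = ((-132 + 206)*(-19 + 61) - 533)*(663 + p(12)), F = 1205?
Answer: 1949475571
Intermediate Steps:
p(T) = 2*T (p(T) = (2*T)*1 = 2*T)
X = 1769033 (X = 8 + ((-132 + 206)*(-19 + 61) - 533)*(663 + 2*12) = 8 + (74*42 - 533)*(663 + 24) = 8 + (3108 - 533)*687 = 8 + 2575*687 = 8 + 1769025 = 1769033)
F + X*1102 = 1205 + 1769033*1102 = 1205 + 1949474366 = 1949475571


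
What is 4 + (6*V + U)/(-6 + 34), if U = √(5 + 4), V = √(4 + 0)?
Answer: 127/28 ≈ 4.5357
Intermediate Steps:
V = 2 (V = √4 = 2)
U = 3 (U = √9 = 3)
4 + (6*V + U)/(-6 + 34) = 4 + (6*2 + 3)/(-6 + 34) = 4 + (12 + 3)/28 = 4 + (1/28)*15 = 4 + 15/28 = 127/28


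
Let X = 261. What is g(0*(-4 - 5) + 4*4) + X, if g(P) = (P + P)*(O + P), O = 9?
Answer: 1061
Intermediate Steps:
g(P) = 2*P*(9 + P) (g(P) = (P + P)*(9 + P) = (2*P)*(9 + P) = 2*P*(9 + P))
g(0*(-4 - 5) + 4*4) + X = 2*(0*(-4 - 5) + 4*4)*(9 + (0*(-4 - 5) + 4*4)) + 261 = 2*(0*(-9) + 16)*(9 + (0*(-9) + 16)) + 261 = 2*(0 + 16)*(9 + (0 + 16)) + 261 = 2*16*(9 + 16) + 261 = 2*16*25 + 261 = 800 + 261 = 1061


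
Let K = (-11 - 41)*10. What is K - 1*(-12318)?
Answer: 11798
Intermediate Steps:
K = -520 (K = -52*10 = -520)
K - 1*(-12318) = -520 - 1*(-12318) = -520 + 12318 = 11798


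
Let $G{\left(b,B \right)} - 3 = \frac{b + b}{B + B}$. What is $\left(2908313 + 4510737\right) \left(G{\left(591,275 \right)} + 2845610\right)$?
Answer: $\frac{232229371790492}{11} \approx 2.1112 \cdot 10^{13}$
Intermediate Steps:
$G{\left(b,B \right)} = 3 + \frac{b}{B}$ ($G{\left(b,B \right)} = 3 + \frac{b + b}{B + B} = 3 + \frac{2 b}{2 B} = 3 + 2 b \frac{1}{2 B} = 3 + \frac{b}{B}$)
$\left(2908313 + 4510737\right) \left(G{\left(591,275 \right)} + 2845610\right) = \left(2908313 + 4510737\right) \left(\left(3 + \frac{591}{275}\right) + 2845610\right) = 7419050 \left(\left(3 + 591 \cdot \frac{1}{275}\right) + 2845610\right) = 7419050 \left(\left(3 + \frac{591}{275}\right) + 2845610\right) = 7419050 \left(\frac{1416}{275} + 2845610\right) = 7419050 \cdot \frac{782544166}{275} = \frac{232229371790492}{11}$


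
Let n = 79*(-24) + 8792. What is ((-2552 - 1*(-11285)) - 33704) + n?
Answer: -18075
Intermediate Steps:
n = 6896 (n = -1896 + 8792 = 6896)
((-2552 - 1*(-11285)) - 33704) + n = ((-2552 - 1*(-11285)) - 33704) + 6896 = ((-2552 + 11285) - 33704) + 6896 = (8733 - 33704) + 6896 = -24971 + 6896 = -18075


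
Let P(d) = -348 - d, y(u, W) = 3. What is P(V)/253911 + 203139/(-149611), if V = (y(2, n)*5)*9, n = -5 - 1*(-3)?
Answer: -2459594702/1808946601 ≈ -1.3597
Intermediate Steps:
n = -2 (n = -5 + 3 = -2)
V = 135 (V = (3*5)*9 = 15*9 = 135)
P(V)/253911 + 203139/(-149611) = (-348 - 1*135)/253911 + 203139/(-149611) = (-348 - 135)*(1/253911) + 203139*(-1/149611) = -483*1/253911 - 203139/149611 = -23/12091 - 203139/149611 = -2459594702/1808946601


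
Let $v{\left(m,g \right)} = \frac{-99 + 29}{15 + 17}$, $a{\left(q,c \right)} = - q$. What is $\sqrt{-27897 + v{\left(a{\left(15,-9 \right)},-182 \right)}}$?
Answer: $\frac{i \sqrt{446387}}{4} \approx 167.03 i$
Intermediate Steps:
$v{\left(m,g \right)} = - \frac{35}{16}$ ($v{\left(m,g \right)} = - \frac{70}{32} = \left(-70\right) \frac{1}{32} = - \frac{35}{16}$)
$\sqrt{-27897 + v{\left(a{\left(15,-9 \right)},-182 \right)}} = \sqrt{-27897 - \frac{35}{16}} = \sqrt{- \frac{446387}{16}} = \frac{i \sqrt{446387}}{4}$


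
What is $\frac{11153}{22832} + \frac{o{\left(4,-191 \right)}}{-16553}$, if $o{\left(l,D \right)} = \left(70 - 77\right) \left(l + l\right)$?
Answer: $\frac{185894201}{377938096} \approx 0.49186$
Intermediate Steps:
$o{\left(l,D \right)} = - 14 l$ ($o{\left(l,D \right)} = - 7 \cdot 2 l = - 14 l$)
$\frac{11153}{22832} + \frac{o{\left(4,-191 \right)}}{-16553} = \frac{11153}{22832} + \frac{\left(-14\right) 4}{-16553} = 11153 \cdot \frac{1}{22832} - - \frac{56}{16553} = \frac{11153}{22832} + \frac{56}{16553} = \frac{185894201}{377938096}$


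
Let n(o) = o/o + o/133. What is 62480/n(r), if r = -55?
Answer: 4154920/39 ≈ 1.0654e+5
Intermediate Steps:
n(o) = 1 + o/133 (n(o) = 1 + o*(1/133) = 1 + o/133)
62480/n(r) = 62480/(1 + (1/133)*(-55)) = 62480/(1 - 55/133) = 62480/(78/133) = 62480*(133/78) = 4154920/39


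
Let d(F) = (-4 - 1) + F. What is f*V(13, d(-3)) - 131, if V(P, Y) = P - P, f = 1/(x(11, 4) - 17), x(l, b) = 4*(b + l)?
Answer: -131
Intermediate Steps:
x(l, b) = 4*b + 4*l
f = 1/43 (f = 1/((4*4 + 4*11) - 17) = 1/((16 + 44) - 17) = 1/(60 - 17) = 1/43 ≈ 0.023256)
d(F) = -5 + F
V(P, Y) = 0
f*V(13, d(-3)) - 131 = (1/43)*0 - 131 = 0 - 131 = -131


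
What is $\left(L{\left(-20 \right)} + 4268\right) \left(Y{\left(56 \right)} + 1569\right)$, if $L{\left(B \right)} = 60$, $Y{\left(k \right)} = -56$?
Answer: $6548264$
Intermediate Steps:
$\left(L{\left(-20 \right)} + 4268\right) \left(Y{\left(56 \right)} + 1569\right) = \left(60 + 4268\right) \left(-56 + 1569\right) = 4328 \cdot 1513 = 6548264$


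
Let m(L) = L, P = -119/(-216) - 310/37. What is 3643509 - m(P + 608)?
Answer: 29114127349/7992 ≈ 3.6429e+6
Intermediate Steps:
P = -62557/7992 (P = -119*(-1/216) - 310*1/37 = 119/216 - 310/37 = -62557/7992 ≈ -7.8275)
3643509 - m(P + 608) = 3643509 - (-62557/7992 + 608) = 3643509 - 1*4796579/7992 = 3643509 - 4796579/7992 = 29114127349/7992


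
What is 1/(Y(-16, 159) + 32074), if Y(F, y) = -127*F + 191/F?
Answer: 16/545505 ≈ 2.9331e-5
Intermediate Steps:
1/(Y(-16, 159) + 32074) = 1/((-127*(-16) + 191/(-16)) + 32074) = 1/((2032 + 191*(-1/16)) + 32074) = 1/((2032 - 191/16) + 32074) = 1/(32321/16 + 32074) = 1/(545505/16) = 16/545505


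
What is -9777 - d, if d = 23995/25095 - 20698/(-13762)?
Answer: -6892671097/704811 ≈ -9779.5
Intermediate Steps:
d = 1733950/704811 (d = 23995*(1/25095) - 20698*(-1/13762) = 4799/5019 + 10349/6881 = 1733950/704811 ≈ 2.4602)
-9777 - d = -9777 - 1*1733950/704811 = -9777 - 1733950/704811 = -6892671097/704811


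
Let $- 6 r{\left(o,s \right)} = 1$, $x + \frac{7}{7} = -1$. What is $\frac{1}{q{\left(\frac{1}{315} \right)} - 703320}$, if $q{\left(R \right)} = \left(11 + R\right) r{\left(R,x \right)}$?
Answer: $- \frac{945}{664639133} \approx -1.4218 \cdot 10^{-6}$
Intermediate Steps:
$x = -2$ ($x = -1 - 1 = -2$)
$r{\left(o,s \right)} = - \frac{1}{6}$ ($r{\left(o,s \right)} = \left(- \frac{1}{6}\right) 1 = - \frac{1}{6}$)
$q{\left(R \right)} = - \frac{11}{6} - \frac{R}{6}$ ($q{\left(R \right)} = \left(11 + R\right) \left(- \frac{1}{6}\right) = - \frac{11}{6} - \frac{R}{6}$)
$\frac{1}{q{\left(\frac{1}{315} \right)} - 703320} = \frac{1}{\left(- \frac{11}{6} - \frac{1}{6 \cdot 315}\right) - 703320} = \frac{1}{\left(- \frac{11}{6} - \frac{1}{1890}\right) - 703320} = \frac{1}{- \frac{1733}{945} - 703320} = \frac{1}{- \frac{664639133}{945}} = - \frac{945}{664639133}$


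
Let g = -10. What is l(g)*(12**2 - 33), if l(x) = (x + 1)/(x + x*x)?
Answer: -111/10 ≈ -11.100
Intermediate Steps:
l(x) = (1 + x)/(x + x**2)
l(g)*(12**2 - 33) = (12**2 - 33)/(-10) = -(144 - 33)/10 = -1/10*111 = -111/10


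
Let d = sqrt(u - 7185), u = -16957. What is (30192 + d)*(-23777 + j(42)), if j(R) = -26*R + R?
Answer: -749576784 - 24827*I*sqrt(24142) ≈ -7.4958e+8 - 3.8575e+6*I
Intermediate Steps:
j(R) = -25*R
d = I*sqrt(24142) (d = sqrt(-16957 - 7185) = sqrt(-24142) = I*sqrt(24142) ≈ 155.38*I)
(30192 + d)*(-23777 + j(42)) = (30192 + I*sqrt(24142))*(-23777 - 25*42) = (30192 + I*sqrt(24142))*(-23777 - 1050) = (30192 + I*sqrt(24142))*(-24827) = -749576784 - 24827*I*sqrt(24142)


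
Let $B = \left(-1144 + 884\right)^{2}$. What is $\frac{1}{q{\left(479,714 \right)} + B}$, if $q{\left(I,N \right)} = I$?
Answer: $\frac{1}{68079} \approx 1.4689 \cdot 10^{-5}$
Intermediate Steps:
$B = 67600$ ($B = \left(-260\right)^{2} = 67600$)
$\frac{1}{q{\left(479,714 \right)} + B} = \frac{1}{479 + 67600} = \frac{1}{68079}$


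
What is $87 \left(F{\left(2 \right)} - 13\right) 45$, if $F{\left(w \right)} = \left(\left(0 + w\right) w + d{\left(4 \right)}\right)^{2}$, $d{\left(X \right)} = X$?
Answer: $199665$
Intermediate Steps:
$F{\left(w \right)} = \left(4 + w^{2}\right)^{2}$ ($F{\left(w \right)} = \left(\left(0 + w\right) w + 4\right)^{2} = \left(w w + 4\right)^{2} = \left(w^{2} + 4\right)^{2} = \left(4 + w^{2}\right)^{2}$)
$87 \left(F{\left(2 \right)} - 13\right) 45 = 87 \left(\left(4 + 2^{2}\right)^{2} - 13\right) 45 = 87 \left(\left(4 + 4\right)^{2} - 13\right) 45 = 87 \left(8^{2} - 13\right) 45 = 87 \left(64 - 13\right) 45 = 87 \cdot 51 \cdot 45 = 4437 \cdot 45 = 199665$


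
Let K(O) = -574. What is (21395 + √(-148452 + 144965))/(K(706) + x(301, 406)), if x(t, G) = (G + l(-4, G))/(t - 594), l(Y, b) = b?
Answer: -6268735/168994 - 293*I*√3487/168994 ≈ -37.094 - 0.10238*I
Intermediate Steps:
x(t, G) = 2*G/(-594 + t) (x(t, G) = (G + G)/(t - 594) = (2*G)/(-594 + t) = 2*G/(-594 + t))
(21395 + √(-148452 + 144965))/(K(706) + x(301, 406)) = (21395 + √(-148452 + 144965))/(-574 + 2*406/(-594 + 301)) = (21395 + √(-3487))/(-574 + 2*406/(-293)) = (21395 + I*√3487)/(-574 + 2*406*(-1/293)) = (21395 + I*√3487)/(-574 - 812/293) = (21395 + I*√3487)/(-168994/293) = (21395 + I*√3487)*(-293/168994) = -6268735/168994 - 293*I*√3487/168994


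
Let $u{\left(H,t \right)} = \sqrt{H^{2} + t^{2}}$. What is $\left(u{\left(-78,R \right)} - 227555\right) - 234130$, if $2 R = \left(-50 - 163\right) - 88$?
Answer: $-461685 + \frac{\sqrt{114937}}{2} \approx -4.6152 \cdot 10^{5}$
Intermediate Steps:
$R = - \frac{301}{2}$ ($R = \frac{\left(-50 - 163\right) - 88}{2} = \frac{-213 - 88}{2} = \frac{1}{2} \left(-301\right) = - \frac{301}{2} \approx -150.5$)
$\left(u{\left(-78,R \right)} - 227555\right) - 234130 = \left(\sqrt{\left(-78\right)^{2} + \left(- \frac{301}{2}\right)^{2}} - 227555\right) - 234130 = \left(\sqrt{6084 + \frac{90601}{4}} - 227555\right) - 234130 = \left(\sqrt{\frac{114937}{4}} - 227555\right) - 234130 = \left(\frac{\sqrt{114937}}{2} - 227555\right) - 234130 = \left(-227555 + \frac{\sqrt{114937}}{2}\right) - 234130 = -461685 + \frac{\sqrt{114937}}{2}$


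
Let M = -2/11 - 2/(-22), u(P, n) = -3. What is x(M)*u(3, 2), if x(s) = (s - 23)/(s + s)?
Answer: -381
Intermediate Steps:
M = -1/11 (M = -2*1/11 - 2*(-1/22) = -2/11 + 1/11 = -1/11 ≈ -0.090909)
x(s) = (-23 + s)/(2*s) (x(s) = (-23 + s)/((2*s)) = (-23 + s)*(1/(2*s)) = (-23 + s)/(2*s))
x(M)*u(3, 2) = ((-23 - 1/11)/(2*(-1/11)))*(-3) = ((½)*(-11)*(-254/11))*(-3) = 127*(-3) = -381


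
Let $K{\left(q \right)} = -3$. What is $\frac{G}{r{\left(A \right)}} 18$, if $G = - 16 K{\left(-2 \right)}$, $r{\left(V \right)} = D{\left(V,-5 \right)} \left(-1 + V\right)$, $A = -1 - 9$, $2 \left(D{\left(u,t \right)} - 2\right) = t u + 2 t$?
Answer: $- \frac{432}{121} \approx -3.5702$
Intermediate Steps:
$D{\left(u,t \right)} = 2 + t + \frac{t u}{2}$ ($D{\left(u,t \right)} = 2 + \frac{t u + 2 t}{2} = 2 + \frac{2 t + t u}{2} = 2 + \left(t + \frac{t u}{2}\right) = 2 + t + \frac{t u}{2}$)
$A = -10$
$r{\left(V \right)} = \left(-1 + V\right) \left(-3 - \frac{5 V}{2}\right)$ ($r{\left(V \right)} = \left(2 - 5 + \frac{1}{2} \left(-5\right) V\right) \left(-1 + V\right) = \left(2 - 5 - \frac{5 V}{2}\right) \left(-1 + V\right) = \left(-3 - \frac{5 V}{2}\right) \left(-1 + V\right) = \left(-1 + V\right) \left(-3 - \frac{5 V}{2}\right)$)
$G = 48$ ($G = \left(-16\right) \left(-3\right) = 48$)
$\frac{G}{r{\left(A \right)}} 18 = \frac{48}{3 - \frac{5 \left(-10\right)^{2}}{2} - -5} \cdot 18 = \frac{48}{3 - 250 + 5} \cdot 18 = \frac{48}{-242} \cdot 18 = 48 \left(- \frac{1}{242}\right) 18 = \left(- \frac{24}{121}\right) 18 = - \frac{432}{121}$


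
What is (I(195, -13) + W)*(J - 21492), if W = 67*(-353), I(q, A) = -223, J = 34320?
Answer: -306255672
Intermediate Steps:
W = -23651
(I(195, -13) + W)*(J - 21492) = (-223 - 23651)*(34320 - 21492) = -23874*12828 = -306255672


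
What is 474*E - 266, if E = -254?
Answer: -120662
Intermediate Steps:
474*E - 266 = 474*(-254) - 266 = -120396 - 266 = -120662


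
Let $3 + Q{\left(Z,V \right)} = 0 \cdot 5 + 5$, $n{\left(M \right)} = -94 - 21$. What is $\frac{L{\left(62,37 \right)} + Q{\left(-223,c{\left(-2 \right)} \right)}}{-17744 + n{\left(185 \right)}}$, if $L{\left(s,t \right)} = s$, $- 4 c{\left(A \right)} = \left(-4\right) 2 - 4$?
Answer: $- \frac{64}{17859} \approx -0.0035836$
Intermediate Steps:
$c{\left(A \right)} = 3$ ($c{\left(A \right)} = - \frac{\left(-4\right) 2 - 4}{4} = - \frac{-8 - 4}{4} = \left(- \frac{1}{4}\right) \left(-12\right) = 3$)
$n{\left(M \right)} = -115$
$Q{\left(Z,V \right)} = 2$ ($Q{\left(Z,V \right)} = -3 + \left(0 \cdot 5 + 5\right) = -3 + \left(0 + 5\right) = -3 + 5 = 2$)
$\frac{L{\left(62,37 \right)} + Q{\left(-223,c{\left(-2 \right)} \right)}}{-17744 + n{\left(185 \right)}} = \frac{62 + 2}{-17744 - 115} = \frac{64}{-17859} = 64 \left(- \frac{1}{17859}\right) = - \frac{64}{17859}$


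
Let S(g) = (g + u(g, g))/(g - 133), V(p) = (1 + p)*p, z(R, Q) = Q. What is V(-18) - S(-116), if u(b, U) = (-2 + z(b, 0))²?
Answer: 76082/249 ≈ 305.55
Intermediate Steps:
u(b, U) = 4 (u(b, U) = (-2 + 0)² = (-2)² = 4)
V(p) = p*(1 + p)
S(g) = (4 + g)/(-133 + g) (S(g) = (g + 4)/(g - 133) = (4 + g)/(-133 + g))
V(-18) - S(-116) = -18*(1 - 18) - (4 - 116)/(-133 - 116) = -18*(-17) - (-112)/(-249) = 306 - (-1)*(-112)/249 = 306 - 1*112/249 = 306 - 112/249 = 76082/249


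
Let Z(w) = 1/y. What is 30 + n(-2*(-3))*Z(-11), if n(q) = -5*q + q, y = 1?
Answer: 6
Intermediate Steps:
n(q) = -4*q
Z(w) = 1 (Z(w) = 1/1 = 1)
30 + n(-2*(-3))*Z(-11) = 30 - (-8)*(-3)*1 = 30 - 4*6*1 = 30 - 24*1 = 30 - 24 = 6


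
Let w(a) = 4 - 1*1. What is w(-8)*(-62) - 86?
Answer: -272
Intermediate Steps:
w(a) = 3 (w(a) = 4 - 1 = 3)
w(-8)*(-62) - 86 = 3*(-62) - 86 = -186 - 86 = -272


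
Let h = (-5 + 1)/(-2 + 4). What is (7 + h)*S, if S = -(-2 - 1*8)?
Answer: 50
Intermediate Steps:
S = 10 (S = -(-2 - 8) = -1*(-10) = 10)
h = -2 (h = -4/2 = -4*½ = -2)
(7 + h)*S = (7 - 2)*10 = 5*10 = 50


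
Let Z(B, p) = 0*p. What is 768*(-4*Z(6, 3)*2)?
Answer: 0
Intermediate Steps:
Z(B, p) = 0
768*(-4*Z(6, 3)*2) = 768*(-4*0*2) = 768*(0*2) = 768*0 = 0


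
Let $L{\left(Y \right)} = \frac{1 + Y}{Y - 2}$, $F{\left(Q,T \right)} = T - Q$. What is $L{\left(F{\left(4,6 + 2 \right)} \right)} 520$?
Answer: $1300$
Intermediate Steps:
$L{\left(Y \right)} = \frac{1 + Y}{-2 + Y}$
$L{\left(F{\left(4,6 + 2 \right)} \right)} 520 = \frac{1 + \left(\left(6 + 2\right) - 4\right)}{-2 + \left(\left(6 + 2\right) - 4\right)} 520 = \frac{1 + \left(8 - 4\right)}{-2 + \left(8 - 4\right)} 520 = \frac{1 + 4}{-2 + 4} \cdot 520 = \frac{1}{2} \cdot 5 \cdot 520 = \frac{5}{2} \cdot 520 = 1300$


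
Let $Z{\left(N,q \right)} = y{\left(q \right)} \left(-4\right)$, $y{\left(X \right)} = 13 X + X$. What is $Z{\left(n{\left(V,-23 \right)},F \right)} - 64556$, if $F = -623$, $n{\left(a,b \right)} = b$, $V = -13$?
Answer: $-29668$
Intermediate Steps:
$y{\left(X \right)} = 14 X$
$Z{\left(N,q \right)} = - 56 q$ ($Z{\left(N,q \right)} = 14 q \left(-4\right) = - 56 q$)
$Z{\left(n{\left(V,-23 \right)},F \right)} - 64556 = \left(-56\right) \left(-623\right) - 64556 = 34888 - 64556 = -29668$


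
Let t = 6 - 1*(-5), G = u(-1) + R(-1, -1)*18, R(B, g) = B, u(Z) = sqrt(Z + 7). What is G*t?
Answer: -198 + 11*sqrt(6) ≈ -171.06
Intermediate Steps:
u(Z) = sqrt(7 + Z)
G = -18 + sqrt(6) (G = sqrt(7 - 1) - 1*18 = sqrt(6) - 18 = -18 + sqrt(6) ≈ -15.551)
t = 11 (t = 6 + 5 = 11)
G*t = (-18 + sqrt(6))*11 = -198 + 11*sqrt(6)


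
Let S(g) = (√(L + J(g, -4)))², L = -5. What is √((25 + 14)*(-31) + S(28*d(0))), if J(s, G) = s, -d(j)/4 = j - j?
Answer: I*√1214 ≈ 34.843*I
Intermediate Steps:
d(j) = 0 (d(j) = -4*(j - j) = -4*0 = 0)
S(g) = -5 + g (S(g) = (√(-5 + g))² = -5 + g)
√((25 + 14)*(-31) + S(28*d(0))) = √((25 + 14)*(-31) + (-5 + 28*0)) = √(39*(-31) + (-5 + 0)) = √(-1209 - 5) = √(-1214) = I*√1214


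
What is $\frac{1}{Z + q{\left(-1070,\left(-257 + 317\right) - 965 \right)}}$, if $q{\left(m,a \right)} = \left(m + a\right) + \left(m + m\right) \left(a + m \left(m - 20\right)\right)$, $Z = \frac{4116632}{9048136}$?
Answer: $- \frac{1131017}{2820696764614096} \approx -4.0097 \cdot 10^{-10}$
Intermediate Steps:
$Z = \frac{514579}{1131017}$ ($Z = 4116632 \cdot \frac{1}{9048136} = \frac{514579}{1131017} \approx 0.45497$)
$q{\left(m,a \right)} = a + m + 2 m \left(a + m \left(-20 + m\right)\right)$ ($q{\left(m,a \right)} = \left(a + m\right) + 2 m \left(a + m \left(-20 + m\right)\right) = a + m + 2 m \left(a + m \left(-20 + m\right)\right)$)
$\frac{1}{Z + q{\left(-1070,\left(-257 + 317\right) - 965 \right)}} = \frac{1}{\frac{514579}{1131017} + \left(\left(\left(-257 + 317\right) - 965\right) - 1070 - 40 \left(-1070\right)^{2} + 2 \left(-1070\right)^{3} + 2 \left(\left(-257 + 317\right) - 965\right) \left(-1070\right)\right)} = \frac{1}{\frac{514579}{1131017} + \left(\left(60 - 965\right) - 1070 - 45796000 + 2 \left(-1225043000\right) + 2 \left(60 - 965\right) \left(-1070\right)\right)} = \frac{1}{\frac{514579}{1131017} - \left(2495883975 - 1936700\right)} = \frac{1}{\frac{514579}{1131017} - 2493947275} = \frac{1}{- \frac{2820696764614096}{1131017}} = - \frac{1131017}{2820696764614096}$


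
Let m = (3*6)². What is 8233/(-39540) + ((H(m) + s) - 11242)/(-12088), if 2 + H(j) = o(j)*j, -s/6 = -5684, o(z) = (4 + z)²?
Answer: -172407215693/59744940 ≈ -2885.7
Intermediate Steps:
s = 34104 (s = -6*(-5684) = 34104)
m = 324 (m = 18² = 324)
H(j) = -2 + j*(4 + j)² (H(j) = -2 + (4 + j)²*j = -2 + j*(4 + j)²)
8233/(-39540) + ((H(m) + s) - 11242)/(-12088) = 8233/(-39540) + (((-2 + 324*(4 + 324)²) + 34104) - 11242)/(-12088) = 8233*(-1/39540) + (((-2 + 324*328²) + 34104) - 11242)*(-1/12088) = -8233/39540 + (((-2 + 324*107584) + 34104) - 11242)*(-1/12088) = -8233/39540 + (((-2 + 34857216) + 34104) - 11242)*(-1/12088) = -8233/39540 + ((34857214 + 34104) - 11242)*(-1/12088) = -8233/39540 + (34891318 - 11242)*(-1/12088) = -8233/39540 + 34880076*(-1/12088) = -8233/39540 - 8720019/3022 = -172407215693/59744940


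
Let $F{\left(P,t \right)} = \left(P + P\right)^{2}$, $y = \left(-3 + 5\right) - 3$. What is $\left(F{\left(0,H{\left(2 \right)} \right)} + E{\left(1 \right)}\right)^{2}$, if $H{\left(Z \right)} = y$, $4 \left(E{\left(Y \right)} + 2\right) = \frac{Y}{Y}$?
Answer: $\frac{49}{16} \approx 3.0625$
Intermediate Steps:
$y = -1$ ($y = 2 - 3 = -1$)
$E{\left(Y \right)} = - \frac{7}{4}$ ($E{\left(Y \right)} = -2 + \frac{Y \frac{1}{Y}}{4} = -2 + \frac{1}{4} \cdot 1 = -2 + \frac{1}{4} = - \frac{7}{4}$)
$H{\left(Z \right)} = -1$
$F{\left(P,t \right)} = 4 P^{2}$ ($F{\left(P,t \right)} = \left(2 P\right)^{2} = 4 P^{2}$)
$\left(F{\left(0,H{\left(2 \right)} \right)} + E{\left(1 \right)}\right)^{2} = \left(4 \cdot 0^{2} - \frac{7}{4}\right)^{2} = \left(4 \cdot 0 - \frac{7}{4}\right)^{2} = \left(0 - \frac{7}{4}\right)^{2} = \left(- \frac{7}{4}\right)^{2} = \frac{49}{16}$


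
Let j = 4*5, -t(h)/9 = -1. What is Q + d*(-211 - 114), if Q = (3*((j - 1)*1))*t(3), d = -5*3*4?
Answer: 20013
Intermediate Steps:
t(h) = 9 (t(h) = -9*(-1) = 9)
j = 20
d = -60 (d = -15*4 = -60)
Q = 513 (Q = (3*((20 - 1)*1))*9 = (3*(19*1))*9 = (3*19)*9 = 57*9 = 513)
Q + d*(-211 - 114) = 513 - 60*(-211 - 114) = 513 - 60*(-325) = 513 + 19500 = 20013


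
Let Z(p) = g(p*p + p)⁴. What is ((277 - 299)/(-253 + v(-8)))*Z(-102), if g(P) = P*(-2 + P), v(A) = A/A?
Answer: 77473871877698128198159200000000/7 ≈ 1.1068e+31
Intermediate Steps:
v(A) = 1
Z(p) = (p + p²)⁴*(-2 + p + p²)⁴ (Z(p) = ((p*p + p)*(-2 + (p*p + p)))⁴ = ((p² + p)*(-2 + (p² + p)))⁴ = ((p + p²)*(-2 + (p + p²)))⁴ = ((p + p²)*(-2 + p + p²))⁴ = (p + p²)⁴*(-2 + p + p²)⁴)
((277 - 299)/(-253 + v(-8)))*Z(-102) = ((277 - 299)/(-253 + 1))*((-102)⁴*(1 - 102)⁴*(-2 - 102*(1 - 102))⁴) = (-22/(-252))*(108243216*(-101)⁴*(-2 - 102*(-101))⁴) = (-22*(-1/252))*(108243216*104060401*(-2 + 10302)⁴) = 11*(108243216*104060401*10300⁴)/126 = 11*(108243216*104060401*11255088100000000)/126 = (11/126)*126775426708960573415169600000000 = 77473871877698128198159200000000/7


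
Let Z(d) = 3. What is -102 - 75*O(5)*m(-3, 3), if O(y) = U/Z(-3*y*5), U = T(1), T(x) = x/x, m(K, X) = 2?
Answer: -152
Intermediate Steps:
T(x) = 1
U = 1
O(y) = ⅓ (O(y) = 1/3 = 1*(⅓) = ⅓)
-102 - 75*O(5)*m(-3, 3) = -102 - 25*2 = -102 - 75*⅔ = -102 - 50 = -152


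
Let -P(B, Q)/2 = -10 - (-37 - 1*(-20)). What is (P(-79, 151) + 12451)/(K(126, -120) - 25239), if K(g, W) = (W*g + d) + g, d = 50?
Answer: -12437/40183 ≈ -0.30951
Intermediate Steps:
K(g, W) = 50 + g + W*g (K(g, W) = (W*g + 50) + g = (50 + W*g) + g = 50 + g + W*g)
P(B, Q) = -14 (P(B, Q) = -2*(-10 - (-37 - 1*(-20))) = -2*(-10 - (-37 + 20)) = -2*(-10 - 1*(-17)) = -2*(-10 + 17) = -2*7 = -14)
(P(-79, 151) + 12451)/(K(126, -120) - 25239) = (-14 + 12451)/((50 + 126 - 120*126) - 25239) = 12437/((50 + 126 - 15120) - 25239) = 12437/(-14944 - 25239) = 12437/(-40183) = 12437*(-1/40183) = -12437/40183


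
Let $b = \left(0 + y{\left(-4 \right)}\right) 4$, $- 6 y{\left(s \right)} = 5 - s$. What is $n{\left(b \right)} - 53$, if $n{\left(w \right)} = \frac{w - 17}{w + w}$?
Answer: $- \frac{613}{12} \approx -51.083$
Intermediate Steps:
$y{\left(s \right)} = - \frac{5}{6} + \frac{s}{6}$ ($y{\left(s \right)} = - \frac{5 - s}{6} = - \frac{5}{6} + \frac{s}{6}$)
$b = -6$ ($b = \left(0 + \left(- \frac{5}{6} + \frac{1}{6} \left(-4\right)\right)\right) 4 = \left(0 - \frac{3}{2}\right) 4 = \left(- \frac{3}{2}\right) 4 = -6$)
$n{\left(w \right)} = \frac{-17 + w}{2 w}$
$n{\left(b \right)} - 53 = \frac{-17 - 6}{2 \left(-6\right)} - 53 = \frac{1}{2} \left(- \frac{1}{6}\right) \left(-23\right) - 53 = \frac{23}{12} - 53 = - \frac{613}{12}$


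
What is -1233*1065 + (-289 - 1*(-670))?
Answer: -1312764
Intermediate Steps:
-1233*1065 + (-289 - 1*(-670)) = -1313145 + (-289 + 670) = -1313145 + 381 = -1312764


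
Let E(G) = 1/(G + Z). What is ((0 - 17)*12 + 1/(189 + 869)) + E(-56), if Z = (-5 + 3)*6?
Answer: -7338783/35972 ≈ -204.01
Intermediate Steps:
Z = -12 (Z = -2*6 = -12)
E(G) = 1/(-12 + G) (E(G) = 1/(G - 12) = 1/(-12 + G))
((0 - 17)*12 + 1/(189 + 869)) + E(-56) = ((0 - 17)*12 + 1/(189 + 869)) + 1/(-12 - 56) = (-17*12 + 1/1058) + 1/(-68) = (-204 + 1/1058) - 1/68 = -215831/1058 - 1/68 = -7338783/35972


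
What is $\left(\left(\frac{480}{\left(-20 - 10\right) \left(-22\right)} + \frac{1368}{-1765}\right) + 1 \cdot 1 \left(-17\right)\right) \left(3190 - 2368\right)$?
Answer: $- \frac{272068026}{19415} \approx -14013.0$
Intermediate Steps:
$\left(\left(\frac{480}{\left(-20 - 10\right) \left(-22\right)} + \frac{1368}{-1765}\right) + 1 \cdot 1 \left(-17\right)\right) \left(3190 - 2368\right) = \left(\left(\frac{480}{\left(-30\right) \left(-22\right)} + 1368 \left(- \frac{1}{1765}\right)\right) + 1 \left(-17\right)\right) 822 = \left(\left(\frac{480}{660} - \frac{1368}{1765}\right) - 17\right) 822 = \left(\left(480 \cdot \frac{1}{660} - \frac{1368}{1765}\right) - 17\right) 822 = \left(\left(\frac{8}{11} - \frac{1368}{1765}\right) - 17\right) 822 = \left(- \frac{928}{19415} - 17\right) 822 = \left(- \frac{330983}{19415}\right) 822 = - \frac{272068026}{19415}$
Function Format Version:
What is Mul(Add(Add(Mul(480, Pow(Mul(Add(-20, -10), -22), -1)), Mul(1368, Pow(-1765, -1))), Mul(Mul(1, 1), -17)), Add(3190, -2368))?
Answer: Rational(-272068026, 19415) ≈ -14013.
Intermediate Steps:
Mul(Add(Add(Mul(480, Pow(Mul(Add(-20, -10), -22), -1)), Mul(1368, Pow(-1765, -1))), Mul(Mul(1, 1), -17)), Add(3190, -2368)) = Mul(Add(Add(Mul(480, Pow(Mul(-30, -22), -1)), Mul(1368, Rational(-1, 1765))), Mul(1, -17)), 822) = Mul(Add(Add(Mul(480, Pow(660, -1)), Rational(-1368, 1765)), -17), 822) = Mul(Add(Add(Mul(480, Rational(1, 660)), Rational(-1368, 1765)), -17), 822) = Mul(Add(Add(Rational(8, 11), Rational(-1368, 1765)), -17), 822) = Mul(Add(Rational(-928, 19415), -17), 822) = Mul(Rational(-330983, 19415), 822) = Rational(-272068026, 19415)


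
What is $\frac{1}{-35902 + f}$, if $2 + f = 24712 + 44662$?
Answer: $\frac{1}{33470} \approx 2.9877 \cdot 10^{-5}$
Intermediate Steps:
$f = 69372$ ($f = -2 + \left(24712 + 44662\right) = -2 + 69374 = 69372$)
$\frac{1}{-35902 + f} = \frac{1}{-35902 + 69372} = \frac{1}{33470}$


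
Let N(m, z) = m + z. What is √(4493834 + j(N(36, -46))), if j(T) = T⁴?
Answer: 3*√500426 ≈ 2122.2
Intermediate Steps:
√(4493834 + j(N(36, -46))) = √(4493834 + (36 - 46)⁴) = √(4493834 + (-10)⁴) = √(4493834 + 10000) = √4503834 = 3*√500426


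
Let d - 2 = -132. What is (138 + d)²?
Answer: 64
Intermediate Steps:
d = -130 (d = 2 - 132 = -130)
(138 + d)² = (138 - 130)² = 8² = 64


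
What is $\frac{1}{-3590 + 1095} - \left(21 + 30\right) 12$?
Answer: $- \frac{1526941}{2495} \approx -612.0$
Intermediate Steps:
$\frac{1}{-3590 + 1095} - \left(21 + 30\right) 12 = \frac{1}{-2495} - 51 \cdot 12 = - \frac{1}{2495} - 612 = - \frac{1526941}{2495}$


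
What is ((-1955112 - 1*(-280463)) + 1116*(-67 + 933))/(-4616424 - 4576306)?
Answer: 708193/9192730 ≈ 0.077038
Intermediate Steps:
((-1955112 - 1*(-280463)) + 1116*(-67 + 933))/(-4616424 - 4576306) = ((-1955112 + 280463) + 1116*866)/(-9192730) = (-1674649 + 966456)*(-1/9192730) = -708193*(-1/9192730) = 708193/9192730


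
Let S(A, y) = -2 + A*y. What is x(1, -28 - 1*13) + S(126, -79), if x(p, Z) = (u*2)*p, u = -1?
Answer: -9958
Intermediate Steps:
x(p, Z) = -2*p (x(p, Z) = (-1*2)*p = -2*p)
x(1, -28 - 1*13) + S(126, -79) = -2*1 + (-2 + 126*(-79)) = -2 + (-2 - 9954) = -2 - 9956 = -9958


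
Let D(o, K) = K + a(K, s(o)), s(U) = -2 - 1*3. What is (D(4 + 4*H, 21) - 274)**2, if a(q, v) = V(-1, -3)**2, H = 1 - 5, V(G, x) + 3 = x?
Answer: 47089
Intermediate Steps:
V(G, x) = -3 + x
s(U) = -5 (s(U) = -2 - 3 = -5)
H = -4
a(q, v) = 36 (a(q, v) = (-3 - 3)**2 = (-6)**2 = 36)
D(o, K) = 36 + K (D(o, K) = K + 36 = 36 + K)
(D(4 + 4*H, 21) - 274)**2 = ((36 + 21) - 274)**2 = (57 - 274)**2 = (-217)**2 = 47089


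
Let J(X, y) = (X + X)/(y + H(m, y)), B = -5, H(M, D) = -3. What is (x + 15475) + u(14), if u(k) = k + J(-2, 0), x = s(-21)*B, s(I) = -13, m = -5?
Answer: 46666/3 ≈ 15555.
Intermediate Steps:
J(X, y) = 2*X/(-3 + y) (J(X, y) = (X + X)/(y - 3) = (2*X)/(-3 + y) = 2*X/(-3 + y))
x = 65 (x = -13*(-5) = 65)
u(k) = 4/3 + k (u(k) = k + 2*(-2)/(-3 + 0) = k + 2*(-2)/(-3) = k + 2*(-2)*(-⅓) = k + 4/3 = 4/3 + k)
(x + 15475) + u(14) = (65 + 15475) + (4/3 + 14) = 15540 + 46/3 = 46666/3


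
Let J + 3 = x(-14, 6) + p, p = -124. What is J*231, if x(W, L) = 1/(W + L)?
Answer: -234927/8 ≈ -29366.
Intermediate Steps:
x(W, L) = 1/(L + W)
J = -1017/8 (J = -3 + (1/(6 - 14) - 124) = -3 + (1/(-8) - 124) = -3 + (-⅛ - 124) = -3 - 993/8 = -1017/8 ≈ -127.13)
J*231 = -1017/8*231 = -234927/8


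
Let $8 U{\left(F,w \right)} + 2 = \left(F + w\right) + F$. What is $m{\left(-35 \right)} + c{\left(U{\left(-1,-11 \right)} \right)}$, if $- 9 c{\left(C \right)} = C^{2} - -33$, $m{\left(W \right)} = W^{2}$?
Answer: $\frac{234421}{192} \approx 1220.9$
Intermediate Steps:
$U{\left(F,w \right)} = - \frac{1}{4} + \frac{F}{4} + \frac{w}{8}$ ($U{\left(F,w \right)} = - \frac{1}{4} + \frac{\left(F + w\right) + F}{8} = - \frac{1}{4} + \frac{w + 2 F}{8} = - \frac{1}{4} + \left(\frac{F}{4} + \frac{w}{8}\right) = - \frac{1}{4} + \frac{F}{4} + \frac{w}{8}$)
$c{\left(C \right)} = - \frac{11}{3} - \frac{C^{2}}{9}$ ($c{\left(C \right)} = - \frac{C^{2} - -33}{9} = - \frac{C^{2} + 33}{9} = - \frac{33 + C^{2}}{9} = - \frac{11}{3} - \frac{C^{2}}{9}$)
$m{\left(-35 \right)} + c{\left(U{\left(-1,-11 \right)} \right)} = \left(-35\right)^{2} - \left(\frac{11}{3} + \frac{\left(- \frac{1}{4} + \frac{1}{4} \left(-1\right) + \frac{1}{8} \left(-11\right)\right)^{2}}{9}\right) = 1225 - \left(\frac{11}{3} + \frac{\left(- \frac{1}{4} - \frac{1}{4} - \frac{11}{8}\right)^{2}}{9}\right) = 1225 - \left(\frac{11}{3} + \frac{\left(- \frac{15}{8}\right)^{2}}{9}\right) = 1225 - \frac{779}{192} = \frac{234421}{192}$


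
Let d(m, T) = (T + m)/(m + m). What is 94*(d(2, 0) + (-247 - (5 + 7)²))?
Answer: -36707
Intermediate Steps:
d(m, T) = (T + m)/(2*m) (d(m, T) = (T + m)/((2*m)) = (T + m)*(1/(2*m)) = (T + m)/(2*m))
94*(d(2, 0) + (-247 - (5 + 7)²)) = 94*((½)*(0 + 2)/2 + (-247 - (5 + 7)²)) = 94*((½)*(½)*2 + (-247 - 1*12²)) = 94*(½ + (-247 - 1*144)) = 94*(½ + (-247 - 144)) = 94*(½ - 391) = 94*(-781/2) = -36707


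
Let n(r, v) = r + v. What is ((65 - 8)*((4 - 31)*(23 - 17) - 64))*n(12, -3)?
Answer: -115938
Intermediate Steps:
((65 - 8)*((4 - 31)*(23 - 17) - 64))*n(12, -3) = ((65 - 8)*((4 - 31)*(23 - 17) - 64))*(12 - 3) = (57*(-27*6 - 64))*9 = (57*(-162 - 64))*9 = (57*(-226))*9 = -12882*9 = -115938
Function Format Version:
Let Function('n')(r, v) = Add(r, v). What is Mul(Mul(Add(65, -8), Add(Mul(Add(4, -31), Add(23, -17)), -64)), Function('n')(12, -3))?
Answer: -115938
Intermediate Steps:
Mul(Mul(Add(65, -8), Add(Mul(Add(4, -31), Add(23, -17)), -64)), Function('n')(12, -3)) = Mul(Mul(Add(65, -8), Add(Mul(Add(4, -31), Add(23, -17)), -64)), Add(12, -3)) = Mul(Mul(57, Add(Mul(-27, 6), -64)), 9) = Mul(Mul(57, Add(-162, -64)), 9) = Mul(Mul(57, -226), 9) = Mul(-12882, 9) = -115938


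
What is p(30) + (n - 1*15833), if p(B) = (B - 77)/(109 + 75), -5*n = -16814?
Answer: -11472819/920 ≈ -12470.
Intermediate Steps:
n = 16814/5 (n = -⅕*(-16814) = 16814/5 ≈ 3362.8)
p(B) = -77/184 + B/184 (p(B) = (-77 + B)/184 = (-77 + B)*(1/184) = -77/184 + B/184)
p(30) + (n - 1*15833) = (-77/184 + (1/184)*30) + (16814/5 - 1*15833) = (-77/184 + 15/92) + (16814/5 - 15833) = -47/184 - 62351/5 = -11472819/920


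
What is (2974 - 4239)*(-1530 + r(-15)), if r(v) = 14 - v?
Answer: 1898765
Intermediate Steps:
(2974 - 4239)*(-1530 + r(-15)) = (2974 - 4239)*(-1530 + (14 - 1*(-15))) = -1265*(-1530 + (14 + 15)) = -1265*(-1530 + 29) = -1265*(-1501) = 1898765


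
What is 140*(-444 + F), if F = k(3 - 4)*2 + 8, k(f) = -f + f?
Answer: -61040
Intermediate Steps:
k(f) = 0
F = 8 (F = 0*2 + 8 = 0 + 8 = 8)
140*(-444 + F) = 140*(-444 + 8) = 140*(-436) = -61040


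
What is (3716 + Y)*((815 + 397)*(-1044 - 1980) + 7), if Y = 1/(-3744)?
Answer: -50991183423943/3744 ≈ -1.3619e+10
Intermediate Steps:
Y = -1/3744 ≈ -0.00026709
(3716 + Y)*((815 + 397)*(-1044 - 1980) + 7) = (3716 - 1/3744)*((815 + 397)*(-1044 - 1980) + 7) = 13912703*(1212*(-3024) + 7)/3744 = 13912703*(-3665088 + 7)/3744 = (13912703/3744)*(-3665081) = -50991183423943/3744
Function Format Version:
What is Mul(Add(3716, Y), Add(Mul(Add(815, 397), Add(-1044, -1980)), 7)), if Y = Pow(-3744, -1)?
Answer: Rational(-50991183423943, 3744) ≈ -1.3619e+10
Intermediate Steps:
Y = Rational(-1, 3744) ≈ -0.00026709
Mul(Add(3716, Y), Add(Mul(Add(815, 397), Add(-1044, -1980)), 7)) = Mul(Add(3716, Rational(-1, 3744)), Add(Mul(Add(815, 397), Add(-1044, -1980)), 7)) = Mul(Rational(13912703, 3744), Add(Mul(1212, -3024), 7)) = Mul(Rational(13912703, 3744), Add(-3665088, 7)) = Mul(Rational(13912703, 3744), -3665081) = Rational(-50991183423943, 3744)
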